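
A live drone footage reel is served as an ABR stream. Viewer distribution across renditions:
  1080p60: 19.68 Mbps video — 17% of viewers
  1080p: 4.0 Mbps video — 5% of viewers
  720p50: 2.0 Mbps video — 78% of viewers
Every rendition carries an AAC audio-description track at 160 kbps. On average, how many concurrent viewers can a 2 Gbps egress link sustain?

Audio: 160 kbps = 0.160 Mbps.
Average per-viewer bitrate: 0.17×19.840 + 0.05×4.160 + 0.78×2.160 = 5.266 Mbps.
2 Gbps = 2,000 Mbps; 2,000 / 5.266 = 379.82 → 379.

379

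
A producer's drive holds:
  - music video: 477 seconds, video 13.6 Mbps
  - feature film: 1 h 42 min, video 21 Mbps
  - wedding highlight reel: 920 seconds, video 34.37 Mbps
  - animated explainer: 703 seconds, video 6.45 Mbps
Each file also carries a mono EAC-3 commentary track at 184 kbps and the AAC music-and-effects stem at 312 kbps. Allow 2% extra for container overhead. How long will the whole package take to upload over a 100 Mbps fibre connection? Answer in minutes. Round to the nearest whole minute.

30 minutes

Audio total: 184 + 312 = 496 kbps = 0.496 Mbps.
music video: 14.096 Mbps × 477 s × 1.02 = 6858.3 Mb
feature film: 21.496 Mbps × 6120 s × 1.02 = 134186.6 Mb
wedding highlight reel: 34.866 Mbps × 920 s × 1.02 = 32718.3 Mb
animated explainer: 6.946 Mbps × 703 s × 1.02 = 4980.7 Mb
Total: 178743.9 Mb = 22343.0 MB.
At 100 Mbps: 178743.9 / 100 = 1787 s ≈ 29.8 minutes.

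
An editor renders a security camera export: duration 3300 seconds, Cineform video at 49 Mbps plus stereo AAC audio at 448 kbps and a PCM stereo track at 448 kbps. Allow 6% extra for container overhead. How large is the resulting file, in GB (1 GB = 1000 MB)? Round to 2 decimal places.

21.82 GB

Audio total: 448 + 448 = 896 kbps = 0.896 Mbps.
Total bitrate: 49 + 0.896 = 49.896 Mbps.
Stream data: 49.896 Mbps × 3300 s = 164656.8 Mb.
With 6% container overhead: ×1.06.
174,536 Mb ÷ 8 = 21,817 MB → 21.82 GB.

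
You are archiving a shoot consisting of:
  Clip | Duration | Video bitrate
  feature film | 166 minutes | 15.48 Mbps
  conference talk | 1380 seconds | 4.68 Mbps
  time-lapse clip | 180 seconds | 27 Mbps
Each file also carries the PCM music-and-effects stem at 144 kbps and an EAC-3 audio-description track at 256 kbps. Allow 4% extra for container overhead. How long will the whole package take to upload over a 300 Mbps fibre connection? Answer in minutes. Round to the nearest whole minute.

10 minutes

Audio total: 144 + 256 = 400 kbps = 0.400 Mbps.
feature film: 15.880 Mbps × 9960 s × 1.04 = 164491.4 Mb
conference talk: 5.080 Mbps × 1380 s × 1.04 = 7290.8 Mb
time-lapse clip: 27.400 Mbps × 180 s × 1.04 = 5129.3 Mb
Total: 176911.5 Mb = 22113.9 MB.
At 300 Mbps: 176911.5 / 300 = 590 s ≈ 9.83 minutes.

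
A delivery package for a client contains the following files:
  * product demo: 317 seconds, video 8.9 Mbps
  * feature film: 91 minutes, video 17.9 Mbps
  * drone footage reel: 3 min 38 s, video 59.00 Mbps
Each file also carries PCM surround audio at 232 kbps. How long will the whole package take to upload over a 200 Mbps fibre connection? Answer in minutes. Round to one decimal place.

9.6 minutes

Audio: 232 kbps = 0.232 Mbps.
product demo: 9.132 Mbps × 317 s = 2894.8 Mb
feature film: 18.132 Mbps × 5460 s = 99000.7 Mb
drone footage reel: 59.232 Mbps × 218 s = 12912.6 Mb
Total: 114808.1 Mb = 14351.0 MB.
At 200 Mbps: 114808.1 / 200 = 574 s ≈ 9.57 minutes.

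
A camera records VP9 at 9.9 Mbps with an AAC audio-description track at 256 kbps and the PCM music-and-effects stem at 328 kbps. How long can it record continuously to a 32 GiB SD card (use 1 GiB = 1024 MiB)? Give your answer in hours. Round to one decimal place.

Audio total: 256 + 328 = 584 kbps = 0.584 Mbps.
Total bitrate: 9.9 + 0.584 = 10.484 Mbps.
Capacity: 32 GiB = 274,878 Mb.
Recording time: 274,878 / 10.484 = 26,219 s ≈ 7.28 hours.

7.3 hours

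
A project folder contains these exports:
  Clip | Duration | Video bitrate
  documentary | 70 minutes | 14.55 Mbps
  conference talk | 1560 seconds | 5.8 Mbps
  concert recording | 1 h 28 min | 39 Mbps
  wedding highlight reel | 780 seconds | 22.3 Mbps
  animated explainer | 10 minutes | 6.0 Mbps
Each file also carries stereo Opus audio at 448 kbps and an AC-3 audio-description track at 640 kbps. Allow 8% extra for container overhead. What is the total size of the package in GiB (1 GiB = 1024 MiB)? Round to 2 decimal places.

Audio total: 448 + 640 = 1088 kbps = 1.088 Mbps.
documentary: 15.638 Mbps × 4200 s × 1.08 = 70934.0 Mb
conference talk: 6.888 Mbps × 1560 s × 1.08 = 11604.9 Mb
concert recording: 40.088 Mbps × 5280 s × 1.08 = 228597.8 Mb
wedding highlight reel: 23.388 Mbps × 780 s × 1.08 = 19702.1 Mb
animated explainer: 7.088 Mbps × 600 s × 1.08 = 4593.0 Mb
Total: 335431.8 Mb = 41929.0 MB.
= 39.05 GiB.

39.05 GiB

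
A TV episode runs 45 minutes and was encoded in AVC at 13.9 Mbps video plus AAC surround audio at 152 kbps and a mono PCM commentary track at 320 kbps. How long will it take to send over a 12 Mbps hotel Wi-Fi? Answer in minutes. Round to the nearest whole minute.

54 minutes

45 min = 2700 s
Audio total: 152 + 320 = 472 kbps = 0.472 Mbps.
Total bitrate: 14.372 Mbps.
File: 14.372 Mbps × 2700 s = 38804.4 Mb.
At 12 Mbps: 38804.4 / 12 = 3233.7 s ≈ 53.9 minutes.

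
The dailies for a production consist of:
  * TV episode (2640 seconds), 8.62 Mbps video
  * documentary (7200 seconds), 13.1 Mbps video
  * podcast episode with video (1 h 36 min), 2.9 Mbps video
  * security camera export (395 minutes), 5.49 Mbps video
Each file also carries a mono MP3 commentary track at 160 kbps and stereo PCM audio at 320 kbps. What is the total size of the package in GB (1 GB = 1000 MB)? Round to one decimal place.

35.3 GB

Audio total: 160 + 320 = 480 kbps = 0.480 Mbps.
TV episode: 9.100 Mbps × 2640 s = 24024.0 Mb
documentary: 13.580 Mbps × 7200 s = 97776.0 Mb
podcast episode with video: 3.380 Mbps × 5760 s = 19468.8 Mb
security camera export: 5.970 Mbps × 23700 s = 141489.0 Mb
Total: 282757.8 Mb = 35344.7 MB.
= 35.34 GB.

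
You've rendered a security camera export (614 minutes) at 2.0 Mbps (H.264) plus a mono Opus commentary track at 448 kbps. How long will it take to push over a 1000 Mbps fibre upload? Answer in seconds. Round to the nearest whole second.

614 min = 36840 s
Audio: 448 kbps = 0.448 Mbps.
Total bitrate: 2.448 Mbps.
File: 2.448 Mbps × 36840 s = 90184.3 Mb.
At 1000 Mbps: 90184.3 / 1000 = 90.2 s ≈ 90.2 seconds.

90 seconds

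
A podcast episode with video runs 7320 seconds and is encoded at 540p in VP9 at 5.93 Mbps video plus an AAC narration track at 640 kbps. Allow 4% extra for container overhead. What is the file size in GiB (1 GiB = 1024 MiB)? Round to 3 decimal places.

5.823 GiB

Audio: 640 kbps = 0.640 Mbps.
Total bitrate: 5.93 + 0.640 = 6.570 Mbps.
Stream data: 6.570 Mbps × 7320 s = 48092.4 Mb.
With 4% container overhead: ×1.04.
50,016 Mb = 6,252,012,000 bytes ÷ 1,073,741,824 = 5.823 GiB.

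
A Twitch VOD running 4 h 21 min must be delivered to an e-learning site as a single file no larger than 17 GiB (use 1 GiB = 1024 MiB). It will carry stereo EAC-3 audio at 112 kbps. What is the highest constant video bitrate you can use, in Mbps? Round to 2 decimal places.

9.21 Mbps

Budget: 17 GiB = 146028.9 Mb.
4 h 21 min = 261 min = 15660 s
Total bitrate budget: 146028.9 Mb / 15660 s = 9.325 Mbps.
Audio: 112 kbps = 0.112 Mbps.
Video: 9.325 − 0.112 = 9.213 Mbps.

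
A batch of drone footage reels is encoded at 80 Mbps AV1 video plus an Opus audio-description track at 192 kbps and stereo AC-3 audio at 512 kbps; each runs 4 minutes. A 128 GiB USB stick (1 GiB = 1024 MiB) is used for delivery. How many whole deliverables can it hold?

4 min = 240 s
Audio total: 192 + 512 = 704 kbps = 0.704 Mbps.
Total bitrate: 80.704 Mbps.
Per item: 80.704 Mbps × 240 s = 19,369 Mb = 2,421 MB.
Capacity: 128 GiB = 1,099,512 Mb; 56.77 items → 56 complete.

56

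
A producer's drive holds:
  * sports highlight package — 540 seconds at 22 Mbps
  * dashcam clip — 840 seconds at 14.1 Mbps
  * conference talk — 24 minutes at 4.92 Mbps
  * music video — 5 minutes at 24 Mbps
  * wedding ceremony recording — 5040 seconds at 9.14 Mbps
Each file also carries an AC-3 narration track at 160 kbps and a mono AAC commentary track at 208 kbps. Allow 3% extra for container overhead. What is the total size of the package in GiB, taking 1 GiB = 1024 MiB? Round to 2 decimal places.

Audio total: 160 + 208 = 368 kbps = 0.368 Mbps.
sports highlight package: 22.368 Mbps × 540 s × 1.03 = 12441.1 Mb
dashcam clip: 14.468 Mbps × 840 s × 1.03 = 12517.7 Mb
conference talk: 5.288 Mbps × 1440 s × 1.03 = 7843.2 Mb
music video: 24.368 Mbps × 300 s × 1.03 = 7529.7 Mb
wedding ceremony recording: 9.508 Mbps × 5040 s × 1.03 = 49357.9 Mb
Total: 89689.6 Mb = 11211.2 MB.
= 10.44 GiB.

10.44 GiB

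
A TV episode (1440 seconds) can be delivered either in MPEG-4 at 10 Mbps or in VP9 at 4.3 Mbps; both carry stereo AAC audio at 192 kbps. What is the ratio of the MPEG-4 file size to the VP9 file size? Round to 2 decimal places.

2.27

Audio: 192 kbps = 0.192 Mbps.
MPEG-4: 10.192 Mbps × 1440 s = 14676.5 Mb = 1.709 GiB.
VP9: 4.492 Mbps × 1440 s = 6468.5 Mb = 0.753 GiB.
Ratio: 1.709 / 0.753 = 2.269.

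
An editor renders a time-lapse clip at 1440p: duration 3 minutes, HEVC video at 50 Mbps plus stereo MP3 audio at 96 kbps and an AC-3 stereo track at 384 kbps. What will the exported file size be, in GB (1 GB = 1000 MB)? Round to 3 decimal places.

3 min = 180 s
Audio total: 96 + 384 = 480 kbps = 0.480 Mbps.
Total bitrate: 50 + 0.480 = 50.480 Mbps.
Stream data: 50.480 Mbps × 180 s = 9086.4 Mb.
9,086 Mb ÷ 8 = 1,136 MB → 1.136 GB.

1.136 GB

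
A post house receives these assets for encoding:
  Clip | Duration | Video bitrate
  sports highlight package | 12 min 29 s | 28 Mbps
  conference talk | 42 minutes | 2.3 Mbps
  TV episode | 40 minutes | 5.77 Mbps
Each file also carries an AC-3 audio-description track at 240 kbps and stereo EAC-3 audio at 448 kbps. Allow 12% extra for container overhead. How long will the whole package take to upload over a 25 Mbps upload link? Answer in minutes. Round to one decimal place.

Audio total: 240 + 448 = 688 kbps = 0.688 Mbps.
sports highlight package: 28.688 Mbps × 749 s × 1.12 = 24065.8 Mb
conference talk: 2.988 Mbps × 2520 s × 1.12 = 8433.3 Mb
TV episode: 6.458 Mbps × 2400 s × 1.12 = 17359.1 Mb
Total: 49858.2 Mb = 6232.3 MB.
At 25 Mbps: 49858.2 / 25 = 1994 s ≈ 33.2 minutes.

33.2 minutes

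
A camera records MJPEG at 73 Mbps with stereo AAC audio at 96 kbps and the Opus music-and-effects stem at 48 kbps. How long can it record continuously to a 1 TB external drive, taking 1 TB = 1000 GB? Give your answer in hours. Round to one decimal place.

30.4 hours

Audio total: 96 + 48 = 144 kbps = 0.144 Mbps.
Total bitrate: 73 + 0.144 = 73.144 Mbps.
Capacity: 1 TB = 8,000,000 Mb.
Recording time: 8,000,000 / 73.144 = 109,373 s ≈ 30.4 hours.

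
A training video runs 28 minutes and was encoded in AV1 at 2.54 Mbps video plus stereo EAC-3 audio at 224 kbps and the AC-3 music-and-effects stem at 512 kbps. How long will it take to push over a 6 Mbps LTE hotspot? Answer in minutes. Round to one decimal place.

15.3 minutes

28 min = 1680 s
Audio total: 224 + 512 = 736 kbps = 0.736 Mbps.
Total bitrate: 3.276 Mbps.
File: 3.276 Mbps × 1680 s = 5503.7 Mb.
At 6 Mbps: 5503.7 / 6 = 917.3 s ≈ 15.3 minutes.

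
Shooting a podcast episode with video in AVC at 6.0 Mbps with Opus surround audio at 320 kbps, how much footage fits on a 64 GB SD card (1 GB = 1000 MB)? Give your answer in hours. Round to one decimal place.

Audio: 320 kbps = 0.320 Mbps.
Total bitrate: 6.0 + 0.320 = 6.320 Mbps.
Capacity: 64 GB = 512,000 Mb.
Recording time: 512,000 / 6.320 = 81,013 s ≈ 22.5 hours.

22.5 hours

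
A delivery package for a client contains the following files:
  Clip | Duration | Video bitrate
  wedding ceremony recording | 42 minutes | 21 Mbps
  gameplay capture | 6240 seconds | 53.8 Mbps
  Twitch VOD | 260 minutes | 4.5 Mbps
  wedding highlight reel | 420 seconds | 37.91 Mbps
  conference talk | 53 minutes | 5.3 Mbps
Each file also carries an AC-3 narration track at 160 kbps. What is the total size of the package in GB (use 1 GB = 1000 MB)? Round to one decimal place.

62.0 GB

Audio: 160 kbps = 0.160 Mbps.
wedding ceremony recording: 21.160 Mbps × 2520 s = 53323.2 Mb
gameplay capture: 53.960 Mbps × 6240 s = 336710.4 Mb
Twitch VOD: 4.660 Mbps × 15600 s = 72696.0 Mb
wedding highlight reel: 38.070 Mbps × 420 s = 15989.4 Mb
conference talk: 5.460 Mbps × 3180 s = 17362.8 Mb
Total: 496081.8 Mb = 62010.2 MB.
= 62.01 GB.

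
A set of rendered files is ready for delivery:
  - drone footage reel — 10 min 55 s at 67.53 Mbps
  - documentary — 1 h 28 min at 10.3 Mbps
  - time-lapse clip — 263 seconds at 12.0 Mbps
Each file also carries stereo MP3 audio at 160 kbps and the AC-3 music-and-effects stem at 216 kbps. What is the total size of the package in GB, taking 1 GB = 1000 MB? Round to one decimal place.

13.0 GB

Audio total: 160 + 216 = 376 kbps = 0.376 Mbps.
drone footage reel: 67.906 Mbps × 655 s = 44478.4 Mb
documentary: 10.676 Mbps × 5280 s = 56369.3 Mb
time-lapse clip: 12.376 Mbps × 263 s = 3254.9 Mb
Total: 104102.6 Mb = 13012.8 MB.
= 13.01 GB.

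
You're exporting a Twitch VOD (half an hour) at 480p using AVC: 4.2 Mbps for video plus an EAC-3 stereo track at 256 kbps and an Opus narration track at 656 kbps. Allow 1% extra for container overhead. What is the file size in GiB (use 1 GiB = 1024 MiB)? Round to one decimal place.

30 min = 1800 s
Audio total: 256 + 656 = 912 kbps = 0.912 Mbps.
Total bitrate: 4.2 + 0.912 = 5.112 Mbps.
Stream data: 5.112 Mbps × 1800 s = 9201.6 Mb.
With 1% container overhead: ×1.01.
9,294 Mb = 1,161,702,000 bytes ÷ 1,073,741,824 = 1.082 GiB.

1.1 GiB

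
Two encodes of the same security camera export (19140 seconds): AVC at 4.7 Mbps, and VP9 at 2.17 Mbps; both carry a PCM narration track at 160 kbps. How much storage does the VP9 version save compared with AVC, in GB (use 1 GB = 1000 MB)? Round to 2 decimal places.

6.05 GB

Audio: 160 kbps = 0.160 Mbps.
AVC: 4.860 Mbps × 19140 s = 93020.4 Mb = 11.628 GB.
VP9: 2.330 Mbps × 19140 s = 44596.2 Mb = 5.575 GB.
Saving: 11.628 − 5.575 = 6.053 GB.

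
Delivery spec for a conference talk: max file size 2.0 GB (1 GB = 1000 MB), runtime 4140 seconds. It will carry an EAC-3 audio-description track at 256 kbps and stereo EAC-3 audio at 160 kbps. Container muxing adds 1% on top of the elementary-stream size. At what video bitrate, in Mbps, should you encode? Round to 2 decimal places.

Budget: 2.0 GB = 16000.0 Mb.
Stream payload after overhead: 16000.0 / 1.01 = 15841.6 Mb.
Total bitrate budget: 15841.6 Mb / 4140 s = 3.826 Mbps.
Audio total: 256 + 160 = 416 kbps = 0.416 Mbps.
Video: 3.826 − 0.416 = 3.410 Mbps.

3.41 Mbps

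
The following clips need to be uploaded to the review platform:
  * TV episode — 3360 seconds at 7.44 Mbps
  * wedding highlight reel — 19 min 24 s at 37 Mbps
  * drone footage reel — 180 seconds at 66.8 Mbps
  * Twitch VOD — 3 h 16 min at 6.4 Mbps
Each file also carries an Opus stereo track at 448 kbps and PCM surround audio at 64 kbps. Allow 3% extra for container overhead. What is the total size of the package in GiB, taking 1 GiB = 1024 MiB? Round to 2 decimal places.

Audio total: 448 + 64 = 512 kbps = 0.512 Mbps.
TV episode: 7.952 Mbps × 3360 s × 1.03 = 27520.3 Mb
wedding highlight reel: 37.512 Mbps × 1164 s × 1.03 = 44973.9 Mb
drone footage reel: 67.312 Mbps × 180 s × 1.03 = 12479.6 Mb
Twitch VOD: 6.912 Mbps × 11760 s × 1.03 = 83723.7 Mb
Total: 168697.5 Mb = 21087.2 MB.
= 19.64 GiB.

19.64 GiB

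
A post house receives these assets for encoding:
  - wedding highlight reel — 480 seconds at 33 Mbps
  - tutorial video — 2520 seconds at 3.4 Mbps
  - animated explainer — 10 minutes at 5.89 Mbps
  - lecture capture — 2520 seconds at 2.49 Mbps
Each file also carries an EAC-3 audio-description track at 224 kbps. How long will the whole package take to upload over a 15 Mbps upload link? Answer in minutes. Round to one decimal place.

Audio: 224 kbps = 0.224 Mbps.
wedding highlight reel: 33.224 Mbps × 480 s = 15947.5 Mb
tutorial video: 3.624 Mbps × 2520 s = 9132.5 Mb
animated explainer: 6.114 Mbps × 600 s = 3668.4 Mb
lecture capture: 2.714 Mbps × 2520 s = 6839.3 Mb
Total: 35587.7 Mb = 4448.5 MB.
At 15 Mbps: 35587.7 / 15 = 2373 s ≈ 39.5 minutes.

39.5 minutes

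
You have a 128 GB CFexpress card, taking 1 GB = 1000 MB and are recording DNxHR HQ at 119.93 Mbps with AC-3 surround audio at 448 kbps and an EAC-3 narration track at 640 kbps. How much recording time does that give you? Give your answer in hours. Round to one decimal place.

2.4 hours

Audio total: 448 + 640 = 1088 kbps = 1.088 Mbps.
Total bitrate: 119.93 + 1.088 = 121.018 Mbps.
Capacity: 128 GB = 1,024,000 Mb.
Recording time: 1,024,000 / 121.018 = 8,462 s ≈ 2.35 hours.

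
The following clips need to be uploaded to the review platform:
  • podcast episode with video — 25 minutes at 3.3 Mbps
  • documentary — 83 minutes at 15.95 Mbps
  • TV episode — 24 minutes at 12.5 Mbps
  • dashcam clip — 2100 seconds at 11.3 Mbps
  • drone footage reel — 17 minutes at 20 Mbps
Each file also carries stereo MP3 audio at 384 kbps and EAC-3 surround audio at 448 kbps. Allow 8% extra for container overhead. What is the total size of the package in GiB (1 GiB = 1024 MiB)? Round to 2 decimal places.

Audio total: 384 + 448 = 832 kbps = 0.832 Mbps.
podcast episode with video: 4.132 Mbps × 1500 s × 1.08 = 6693.8 Mb
documentary: 16.782 Mbps × 4980 s × 1.08 = 90260.3 Mb
TV episode: 13.332 Mbps × 1440 s × 1.08 = 20733.9 Mb
dashcam clip: 12.132 Mbps × 2100 s × 1.08 = 27515.4 Mb
drone footage reel: 20.832 Mbps × 1020 s × 1.08 = 22948.5 Mb
Total: 168152.0 Mb = 21019.0 MB.
= 19.58 GiB.

19.58 GiB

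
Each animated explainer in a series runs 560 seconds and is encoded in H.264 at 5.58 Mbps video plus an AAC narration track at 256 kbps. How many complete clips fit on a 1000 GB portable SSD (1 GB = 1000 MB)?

2447

Audio: 256 kbps = 0.256 Mbps.
Total bitrate: 5.836 Mbps.
Per item: 5.836 Mbps × 560 s = 3,268 Mb = 408.5 MB.
Capacity: 1000 GB = 8,000,000 Mb; 2447.86 items → 2447 complete.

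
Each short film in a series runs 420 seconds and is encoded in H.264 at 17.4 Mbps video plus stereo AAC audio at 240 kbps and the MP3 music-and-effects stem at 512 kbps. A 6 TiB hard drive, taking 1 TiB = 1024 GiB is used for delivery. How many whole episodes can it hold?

6922

Audio total: 240 + 512 = 752 kbps = 0.752 Mbps.
Total bitrate: 18.152 Mbps.
Per item: 18.152 Mbps × 420 s = 7,624 Mb = 953.0 MB.
Capacity: 6 TiB = 52,776,558 Mb; 6922.57 items → 6922 complete.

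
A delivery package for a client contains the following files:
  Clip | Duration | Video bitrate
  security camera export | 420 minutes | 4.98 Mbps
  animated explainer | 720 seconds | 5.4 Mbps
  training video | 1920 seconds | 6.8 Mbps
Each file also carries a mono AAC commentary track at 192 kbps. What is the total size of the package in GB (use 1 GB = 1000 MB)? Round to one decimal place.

18.5 GB

Audio: 192 kbps = 0.192 Mbps.
security camera export: 5.172 Mbps × 25200 s = 130334.4 Mb
animated explainer: 5.592 Mbps × 720 s = 4026.2 Mb
training video: 6.992 Mbps × 1920 s = 13424.6 Mb
Total: 147785.3 Mb = 18473.2 MB.
= 18.47 GB.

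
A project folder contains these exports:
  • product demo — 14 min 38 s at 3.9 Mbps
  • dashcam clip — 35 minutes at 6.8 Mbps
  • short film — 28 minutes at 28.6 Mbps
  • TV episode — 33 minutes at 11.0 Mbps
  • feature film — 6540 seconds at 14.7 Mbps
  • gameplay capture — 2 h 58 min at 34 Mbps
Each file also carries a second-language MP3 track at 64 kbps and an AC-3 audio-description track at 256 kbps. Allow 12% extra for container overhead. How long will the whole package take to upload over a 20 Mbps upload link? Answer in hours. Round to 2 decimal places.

Audio total: 64 + 256 = 320 kbps = 0.320 Mbps.
product demo: 4.220 Mbps × 878 s × 1.12 = 4149.8 Mb
dashcam clip: 7.120 Mbps × 2100 s × 1.12 = 16746.2 Mb
short film: 28.920 Mbps × 1680 s × 1.12 = 54415.9 Mb
TV episode: 11.320 Mbps × 1980 s × 1.12 = 25103.2 Mb
feature film: 15.020 Mbps × 6540 s × 1.12 = 110018.5 Mb
gameplay capture: 34.320 Mbps × 10680 s × 1.12 = 410522.1 Mb
Total: 620955.7 Mb = 77619.5 MB.
At 20 Mbps: 620955.7 / 20 = 31048 s ≈ 8.62 hours.

8.62 hours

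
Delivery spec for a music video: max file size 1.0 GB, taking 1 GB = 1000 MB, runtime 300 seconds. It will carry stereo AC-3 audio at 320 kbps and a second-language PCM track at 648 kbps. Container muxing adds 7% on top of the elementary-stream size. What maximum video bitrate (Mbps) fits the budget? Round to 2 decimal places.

23.95 Mbps

Budget: 1.0 GB = 8000.0 Mb.
Stream payload after overhead: 8000.0 / 1.07 = 7476.6 Mb.
Total bitrate budget: 7476.6 Mb / 300 s = 24.922 Mbps.
Audio total: 320 + 648 = 968 kbps = 0.968 Mbps.
Video: 24.922 − 0.968 = 23.954 Mbps.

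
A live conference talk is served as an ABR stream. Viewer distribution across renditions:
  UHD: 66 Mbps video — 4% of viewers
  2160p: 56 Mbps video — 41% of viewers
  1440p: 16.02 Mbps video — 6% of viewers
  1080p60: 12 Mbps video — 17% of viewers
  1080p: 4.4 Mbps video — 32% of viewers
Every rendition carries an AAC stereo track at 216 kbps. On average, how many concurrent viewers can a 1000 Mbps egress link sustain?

33

Audio: 216 kbps = 0.216 Mbps.
Average per-viewer bitrate: 0.04×66.216 + 0.41×56.216 + 0.06×16.236 + 0.17×12.216 + 0.32×4.616 = 30.225 Mbps.
1000 Mbps = 1,000 Mbps; 1,000 / 30.225 = 33.08 → 33.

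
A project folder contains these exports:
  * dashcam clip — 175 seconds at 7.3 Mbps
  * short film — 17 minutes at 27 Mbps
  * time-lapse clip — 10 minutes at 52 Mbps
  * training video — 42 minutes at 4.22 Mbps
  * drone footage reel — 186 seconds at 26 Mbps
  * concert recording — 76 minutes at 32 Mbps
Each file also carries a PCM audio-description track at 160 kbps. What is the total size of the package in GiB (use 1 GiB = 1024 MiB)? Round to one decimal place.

25.9 GiB

Audio: 160 kbps = 0.160 Mbps.
dashcam clip: 7.460 Mbps × 175 s = 1305.5 Mb
short film: 27.160 Mbps × 1020 s = 27703.2 Mb
time-lapse clip: 52.160 Mbps × 600 s = 31296.0 Mb
training video: 4.380 Mbps × 2520 s = 11037.6 Mb
drone footage reel: 26.160 Mbps × 186 s = 4865.8 Mb
concert recording: 32.160 Mbps × 4560 s = 146649.6 Mb
Total: 222857.7 Mb = 27857.2 MB.
= 25.94 GiB.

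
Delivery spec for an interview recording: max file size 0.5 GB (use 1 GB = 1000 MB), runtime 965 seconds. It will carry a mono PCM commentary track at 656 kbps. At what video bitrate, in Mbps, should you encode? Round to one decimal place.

Budget: 0.5 GB = 4000.0 Mb.
Total bitrate budget: 4000.0 Mb / 965 s = 4.145 Mbps.
Audio: 656 kbps = 0.656 Mbps.
Video: 4.145 − 0.656 = 3.489 Mbps.

3.5 Mbps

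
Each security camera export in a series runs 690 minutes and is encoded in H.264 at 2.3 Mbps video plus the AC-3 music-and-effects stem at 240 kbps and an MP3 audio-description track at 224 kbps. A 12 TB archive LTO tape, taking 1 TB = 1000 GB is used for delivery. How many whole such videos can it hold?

690 min = 41400 s
Audio total: 240 + 224 = 464 kbps = 0.464 Mbps.
Total bitrate: 2.764 Mbps.
Per item: 2.764 Mbps × 41400 s = 114,430 Mb = 14,304 MB.
Capacity: 12 TB = 96,000,000 Mb; 838.94 items → 838 complete.

838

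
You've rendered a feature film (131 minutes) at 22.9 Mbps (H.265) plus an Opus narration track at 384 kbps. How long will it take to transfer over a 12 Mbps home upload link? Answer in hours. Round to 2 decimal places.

4.24 hours

131 min = 7860 s
Audio: 384 kbps = 0.384 Mbps.
Total bitrate: 23.284 Mbps.
File: 23.284 Mbps × 7860 s = 183012.2 Mb.
At 12 Mbps: 183012.2 / 12 = 15251.0 s ≈ 4.24 hours.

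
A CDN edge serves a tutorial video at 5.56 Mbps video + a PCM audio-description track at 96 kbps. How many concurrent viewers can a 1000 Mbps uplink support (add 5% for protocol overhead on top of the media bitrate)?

168

Audio: 96 kbps = 0.096 Mbps.
Per-viewer media rate: 5.656 Mbps.
On the wire with 5% overhead: 5.939 Mbps.
1000 Mbps = 1,000 Mbps; 1,000 / 5.939 = 168.38 → 168 viewers.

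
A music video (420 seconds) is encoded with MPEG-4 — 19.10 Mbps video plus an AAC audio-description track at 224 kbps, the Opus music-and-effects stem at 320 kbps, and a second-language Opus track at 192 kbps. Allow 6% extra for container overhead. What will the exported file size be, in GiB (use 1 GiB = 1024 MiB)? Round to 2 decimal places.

1.03 GiB

Audio total: 224 + 320 + 192 = 736 kbps = 0.736 Mbps.
Total bitrate: 19.10 + 0.736 = 19.836 Mbps.
Stream data: 19.836 Mbps × 420 s = 8331.1 Mb.
With 6% container overhead: ×1.06.
8,831 Mb = 1,103,873,400 bytes ÷ 1,073,741,824 = 1.028 GiB.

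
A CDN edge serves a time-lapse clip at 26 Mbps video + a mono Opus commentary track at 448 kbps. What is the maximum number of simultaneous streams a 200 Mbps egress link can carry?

Audio: 448 kbps = 0.448 Mbps.
Per-viewer media rate: 26.448 Mbps.
200 Mbps = 200.0 Mbps; 200.0 / 26.448 = 7.56 → 7 viewers.

7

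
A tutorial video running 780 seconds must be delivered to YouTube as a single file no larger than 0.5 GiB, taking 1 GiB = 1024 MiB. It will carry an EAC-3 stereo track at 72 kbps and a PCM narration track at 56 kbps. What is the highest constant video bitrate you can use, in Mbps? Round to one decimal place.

Budget: 0.5 GiB = 4295.0 Mb.
Total bitrate budget: 4295.0 Mb / 780 s = 5.506 Mbps.
Audio total: 72 + 56 = 128 kbps = 0.128 Mbps.
Video: 5.506 − 0.128 = 5.378 Mbps.

5.4 Mbps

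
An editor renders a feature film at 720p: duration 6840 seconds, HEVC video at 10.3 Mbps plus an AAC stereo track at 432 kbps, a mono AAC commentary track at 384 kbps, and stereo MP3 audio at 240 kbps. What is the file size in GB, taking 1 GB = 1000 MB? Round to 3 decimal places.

9.709 GB

Audio total: 432 + 384 + 240 = 1056 kbps = 1.056 Mbps.
Total bitrate: 10.3 + 1.056 = 11.356 Mbps.
Stream data: 11.356 Mbps × 6840 s = 77675.0 Mb.
77,675 Mb ÷ 8 = 9,709 MB → 9.709 GB.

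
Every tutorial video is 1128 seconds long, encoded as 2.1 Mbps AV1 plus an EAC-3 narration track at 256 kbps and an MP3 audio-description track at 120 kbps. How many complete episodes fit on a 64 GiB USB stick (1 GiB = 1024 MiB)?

Audio total: 256 + 120 = 376 kbps = 0.376 Mbps.
Total bitrate: 2.476 Mbps.
Per item: 2.476 Mbps × 1128 s = 2,793 Mb = 349.1 MB.
Capacity: 64 GiB = 549,756 Mb; 196.84 items → 196 complete.

196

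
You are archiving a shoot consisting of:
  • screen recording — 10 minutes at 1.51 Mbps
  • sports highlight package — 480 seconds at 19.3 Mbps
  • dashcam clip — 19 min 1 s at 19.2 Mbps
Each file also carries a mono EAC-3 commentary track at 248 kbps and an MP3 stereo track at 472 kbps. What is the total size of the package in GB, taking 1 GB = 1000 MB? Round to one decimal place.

Audio total: 248 + 472 = 720 kbps = 0.720 Mbps.
screen recording: 2.230 Mbps × 600 s = 1338.0 Mb
sports highlight package: 20.020 Mbps × 480 s = 9609.6 Mb
dashcam clip: 19.920 Mbps × 1141 s = 22728.7 Mb
Total: 33676.3 Mb = 4209.5 MB.
= 4.210 GB.

4.2 GB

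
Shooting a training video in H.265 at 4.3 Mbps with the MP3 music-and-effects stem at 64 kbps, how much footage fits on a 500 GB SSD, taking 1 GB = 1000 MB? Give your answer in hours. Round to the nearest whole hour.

255 hours

Audio: 64 kbps = 0.064 Mbps.
Total bitrate: 4.3 + 0.064 = 4.364 Mbps.
Capacity: 500 GB = 4,000,000 Mb.
Recording time: 4,000,000 / 4.364 = 916,590 s ≈ 255 hours.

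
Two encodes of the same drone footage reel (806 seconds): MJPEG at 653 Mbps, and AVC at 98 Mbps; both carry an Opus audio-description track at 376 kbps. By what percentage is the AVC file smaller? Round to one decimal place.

84.9%

Audio: 376 kbps = 0.376 Mbps.
MJPEG: 653.376 Mbps × 806 s = 526621.1 Mb = 65.828 GB.
AVC: 98.376 Mbps × 806 s = 79291.1 Mb = 9.911 GB.
Reduction: (1 − 9.911/65.828) × 100 = 84.94%.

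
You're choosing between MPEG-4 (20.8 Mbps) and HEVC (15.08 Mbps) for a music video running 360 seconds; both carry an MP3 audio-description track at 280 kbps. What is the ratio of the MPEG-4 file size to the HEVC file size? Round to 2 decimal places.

Audio: 280 kbps = 0.280 Mbps.
MPEG-4: 21.080 Mbps × 360 s = 7588.8 Mb = 0.949 GB.
HEVC: 15.360 Mbps × 360 s = 5529.6 Mb = 0.691 GB.
Ratio: 0.949 / 0.691 = 1.372.

1.37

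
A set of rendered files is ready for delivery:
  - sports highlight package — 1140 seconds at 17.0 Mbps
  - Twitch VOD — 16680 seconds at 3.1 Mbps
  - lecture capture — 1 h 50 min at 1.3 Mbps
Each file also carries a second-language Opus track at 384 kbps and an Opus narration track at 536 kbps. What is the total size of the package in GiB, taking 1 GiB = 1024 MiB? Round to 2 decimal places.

Audio total: 384 + 536 = 920 kbps = 0.920 Mbps.
sports highlight package: 17.920 Mbps × 1140 s = 20428.8 Mb
Twitch VOD: 4.020 Mbps × 16680 s = 67053.6 Mb
lecture capture: 2.220 Mbps × 6600 s = 14652.0 Mb
Total: 102134.4 Mb = 12766.8 MB.
= 11.89 GiB.

11.89 GiB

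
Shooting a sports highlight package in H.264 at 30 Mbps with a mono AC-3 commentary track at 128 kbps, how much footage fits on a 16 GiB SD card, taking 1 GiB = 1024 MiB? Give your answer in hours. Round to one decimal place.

1.3 hours

Audio: 128 kbps = 0.128 Mbps.
Total bitrate: 30 + 0.128 = 30.128 Mbps.
Capacity: 16 GiB = 137,439 Mb.
Recording time: 137,439 / 30.128 = 4,562 s ≈ 1.27 hours.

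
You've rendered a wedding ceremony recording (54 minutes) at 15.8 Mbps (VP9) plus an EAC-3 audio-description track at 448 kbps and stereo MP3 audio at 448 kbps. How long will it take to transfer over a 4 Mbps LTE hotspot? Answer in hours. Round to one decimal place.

54 min = 3240 s
Audio total: 448 + 448 = 896 kbps = 0.896 Mbps.
Total bitrate: 16.696 Mbps.
File: 16.696 Mbps × 3240 s = 54095.0 Mb.
At 4 Mbps: 54095.0 / 4 = 13523.8 s ≈ 3.76 hours.

3.8 hours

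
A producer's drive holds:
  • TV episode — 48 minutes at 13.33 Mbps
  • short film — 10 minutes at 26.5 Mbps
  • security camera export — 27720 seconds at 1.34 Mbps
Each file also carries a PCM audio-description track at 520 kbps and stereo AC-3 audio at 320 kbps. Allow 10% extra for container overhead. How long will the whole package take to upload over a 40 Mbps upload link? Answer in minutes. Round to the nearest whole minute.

54 minutes

Audio total: 520 + 320 = 840 kbps = 0.840 Mbps.
TV episode: 14.170 Mbps × 2880 s × 1.10 = 44890.6 Mb
short film: 27.340 Mbps × 600 s × 1.10 = 18044.4 Mb
security camera export: 2.180 Mbps × 27720 s × 1.10 = 66472.6 Mb
Total: 129407.5 Mb = 16175.9 MB.
At 40 Mbps: 129407.5 / 40 = 3235 s ≈ 53.9 minutes.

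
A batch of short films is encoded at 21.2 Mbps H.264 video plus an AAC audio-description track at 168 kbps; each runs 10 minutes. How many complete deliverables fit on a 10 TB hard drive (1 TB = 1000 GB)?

10 min = 600 s
Audio: 168 kbps = 0.168 Mbps.
Total bitrate: 21.368 Mbps.
Per item: 21.368 Mbps × 600 s = 12,821 Mb = 1,603 MB.
Capacity: 10 TB = 80,000,000 Mb; 6239.86 items → 6239 complete.

6239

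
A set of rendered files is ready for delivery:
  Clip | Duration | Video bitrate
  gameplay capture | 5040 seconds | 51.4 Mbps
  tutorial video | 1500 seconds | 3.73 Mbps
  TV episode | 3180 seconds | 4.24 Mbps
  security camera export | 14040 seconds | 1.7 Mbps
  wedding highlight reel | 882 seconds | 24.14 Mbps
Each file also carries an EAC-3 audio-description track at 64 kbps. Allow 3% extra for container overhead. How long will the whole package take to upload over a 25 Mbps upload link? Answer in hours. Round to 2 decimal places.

3.72 hours

Audio: 64 kbps = 0.064 Mbps.
gameplay capture: 51.464 Mbps × 5040 s × 1.03 = 267159.9 Mb
tutorial video: 3.794 Mbps × 1500 s × 1.03 = 5861.7 Mb
TV episode: 4.304 Mbps × 3180 s × 1.03 = 14097.3 Mb
security camera export: 1.764 Mbps × 14040 s × 1.03 = 25509.6 Mb
wedding highlight reel: 24.204 Mbps × 882 s × 1.03 = 21988.4 Mb
Total: 334616.9 Mb = 41827.1 MB.
At 25 Mbps: 334616.9 / 25 = 13385 s ≈ 3.72 hours.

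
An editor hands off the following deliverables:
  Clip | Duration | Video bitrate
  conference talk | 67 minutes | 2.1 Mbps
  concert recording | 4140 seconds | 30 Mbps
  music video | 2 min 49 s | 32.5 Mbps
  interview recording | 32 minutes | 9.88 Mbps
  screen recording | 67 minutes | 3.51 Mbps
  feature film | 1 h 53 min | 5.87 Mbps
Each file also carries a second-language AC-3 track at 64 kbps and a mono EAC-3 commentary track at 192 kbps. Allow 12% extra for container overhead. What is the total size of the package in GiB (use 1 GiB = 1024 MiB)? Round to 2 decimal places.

Audio total: 64 + 192 = 256 kbps = 0.256 Mbps.
conference talk: 2.356 Mbps × 4020 s × 1.12 = 10607.7 Mb
concert recording: 30.256 Mbps × 4140 s × 1.12 = 140291.0 Mb
music video: 32.756 Mbps × 169 s × 1.12 = 6200.1 Mb
interview recording: 10.136 Mbps × 1920 s × 1.12 = 21796.5 Mb
screen recording: 3.766 Mbps × 4020 s × 1.12 = 16956.0 Mb
feature film: 6.126 Mbps × 6780 s × 1.12 = 46518.4 Mb
Total: 242369.6 Mb = 30296.2 MB.
= 28.22 GiB.

28.22 GiB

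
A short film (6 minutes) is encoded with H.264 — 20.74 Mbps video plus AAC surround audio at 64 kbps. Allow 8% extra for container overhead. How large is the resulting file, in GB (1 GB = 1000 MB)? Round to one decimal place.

6 min = 360 s
Audio: 64 kbps = 0.064 Mbps.
Total bitrate: 20.74 + 0.064 = 20.804 Mbps.
Stream data: 20.804 Mbps × 360 s = 7489.4 Mb.
With 8% container overhead: ×1.08.
8,089 Mb ÷ 8 = 1,011 MB → 1.011 GB.

1.0 GB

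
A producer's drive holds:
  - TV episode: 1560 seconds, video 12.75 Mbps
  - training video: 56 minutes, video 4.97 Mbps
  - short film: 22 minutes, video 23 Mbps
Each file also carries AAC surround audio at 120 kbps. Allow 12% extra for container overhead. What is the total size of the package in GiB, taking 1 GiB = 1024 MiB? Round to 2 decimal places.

8.83 GiB

Audio: 120 kbps = 0.120 Mbps.
TV episode: 12.870 Mbps × 1560 s × 1.12 = 22486.5 Mb
training video: 5.090 Mbps × 3360 s × 1.12 = 19154.7 Mb
short film: 23.120 Mbps × 1320 s × 1.12 = 34180.6 Mb
Total: 75821.8 Mb = 9477.7 MB.
= 8.827 GiB.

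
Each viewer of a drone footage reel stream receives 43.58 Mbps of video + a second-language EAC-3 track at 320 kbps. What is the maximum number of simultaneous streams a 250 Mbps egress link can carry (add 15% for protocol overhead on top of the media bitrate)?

Audio: 320 kbps = 0.320 Mbps.
Per-viewer media rate: 43.900 Mbps.
On the wire with 15% overhead: 50.485 Mbps.
250 Mbps = 250.0 Mbps; 250.0 / 50.485 = 4.95 → 4 viewers.

4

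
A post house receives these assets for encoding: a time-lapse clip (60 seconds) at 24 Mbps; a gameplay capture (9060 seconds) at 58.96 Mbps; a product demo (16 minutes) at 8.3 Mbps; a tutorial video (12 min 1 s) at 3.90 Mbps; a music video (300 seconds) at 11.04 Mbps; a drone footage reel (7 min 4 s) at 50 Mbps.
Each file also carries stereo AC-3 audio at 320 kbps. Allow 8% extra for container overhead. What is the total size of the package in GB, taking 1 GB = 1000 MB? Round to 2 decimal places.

Audio: 320 kbps = 0.320 Mbps.
time-lapse clip: 24.320 Mbps × 60 s × 1.08 = 1575.9 Mb
gameplay capture: 59.280 Mbps × 9060 s × 1.08 = 580042.9 Mb
product demo: 8.620 Mbps × 960 s × 1.08 = 8937.2 Mb
tutorial video: 4.220 Mbps × 721 s × 1.08 = 3286.0 Mb
music video: 11.360 Mbps × 300 s × 1.08 = 3680.6 Mb
drone footage reel: 50.320 Mbps × 424 s × 1.08 = 23042.5 Mb
Total: 620565.3 Mb = 77570.7 MB.
= 77.57 GB.

77.57 GB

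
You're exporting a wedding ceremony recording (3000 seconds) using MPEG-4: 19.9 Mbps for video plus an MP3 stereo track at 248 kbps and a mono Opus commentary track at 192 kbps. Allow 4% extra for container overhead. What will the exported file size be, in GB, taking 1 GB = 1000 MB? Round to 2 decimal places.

7.93 GB

Audio total: 248 + 192 = 440 kbps = 0.440 Mbps.
Total bitrate: 19.9 + 0.440 = 20.340 Mbps.
Stream data: 20.340 Mbps × 3000 s = 61020.0 Mb.
With 4% container overhead: ×1.04.
63,461 Mb ÷ 8 = 7,933 MB → 7.933 GB.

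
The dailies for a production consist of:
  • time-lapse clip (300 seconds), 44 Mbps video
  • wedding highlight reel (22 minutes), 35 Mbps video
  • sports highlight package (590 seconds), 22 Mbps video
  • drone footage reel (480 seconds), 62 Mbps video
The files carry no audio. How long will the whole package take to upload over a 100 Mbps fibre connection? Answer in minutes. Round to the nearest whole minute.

17 minutes

time-lapse clip: 44.000 Mbps × 300 s = 13200.0 Mb
wedding highlight reel: 35.000 Mbps × 1320 s = 46200.0 Mb
sports highlight package: 22.000 Mbps × 590 s = 12980.0 Mb
drone footage reel: 62.000 Mbps × 480 s = 29760.0 Mb
Total: 102140.0 Mb = 12767.5 MB.
At 100 Mbps: 102140.0 / 100 = 1021 s ≈ 17 minutes.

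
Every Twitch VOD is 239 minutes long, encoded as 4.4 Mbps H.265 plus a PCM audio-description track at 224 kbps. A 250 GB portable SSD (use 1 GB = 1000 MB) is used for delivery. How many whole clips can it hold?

30

239 min = 14340 s
Audio: 224 kbps = 0.224 Mbps.
Total bitrate: 4.624 Mbps.
Per item: 4.624 Mbps × 14340 s = 66,308 Mb = 8,289 MB.
Capacity: 250 GB = 2,000,000 Mb; 30.16 items → 30 complete.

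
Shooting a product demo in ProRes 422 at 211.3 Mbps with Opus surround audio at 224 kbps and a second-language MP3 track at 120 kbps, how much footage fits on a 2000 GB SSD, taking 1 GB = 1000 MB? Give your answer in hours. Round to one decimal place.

Audio total: 224 + 120 = 344 kbps = 0.344 Mbps.
Total bitrate: 211.3 + 0.344 = 211.644 Mbps.
Capacity: 2000 GB = 16,000,000 Mb.
Recording time: 16,000,000 / 211.644 = 75,599 s ≈ 21.0 hours.

21.0 hours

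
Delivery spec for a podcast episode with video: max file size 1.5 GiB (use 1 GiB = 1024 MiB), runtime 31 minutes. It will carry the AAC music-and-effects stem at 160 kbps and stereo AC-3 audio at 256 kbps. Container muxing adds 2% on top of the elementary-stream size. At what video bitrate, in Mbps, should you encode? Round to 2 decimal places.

Budget: 1.5 GiB = 12884.9 Mb.
Stream payload after overhead: 12884.9 / 1.02 = 12632.3 Mb.
31 min = 1860 s
Total bitrate budget: 12632.3 Mb / 1860 s = 6.792 Mbps.
Audio total: 160 + 256 = 416 kbps = 0.416 Mbps.
Video: 6.792 − 0.416 = 6.376 Mbps.

6.38 Mbps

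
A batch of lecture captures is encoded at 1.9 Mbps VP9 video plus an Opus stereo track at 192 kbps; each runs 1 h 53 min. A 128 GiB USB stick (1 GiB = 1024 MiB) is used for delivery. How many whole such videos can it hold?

77

1 h 53 min = 113 min = 6780 s
Audio: 192 kbps = 0.192 Mbps.
Total bitrate: 2.092 Mbps.
Per item: 2.092 Mbps × 6780 s = 14,184 Mb = 1,773 MB.
Capacity: 128 GiB = 1,099,512 Mb; 77.52 items → 77 complete.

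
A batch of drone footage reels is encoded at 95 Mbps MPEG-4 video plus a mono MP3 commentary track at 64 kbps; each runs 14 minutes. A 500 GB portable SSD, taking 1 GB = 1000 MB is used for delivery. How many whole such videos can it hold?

50

14 min = 840 s
Audio: 64 kbps = 0.064 Mbps.
Total bitrate: 95.064 Mbps.
Per item: 95.064 Mbps × 840 s = 79,854 Mb = 9,982 MB.
Capacity: 500 GB = 4,000,000 Mb; 50.09 items → 50 complete.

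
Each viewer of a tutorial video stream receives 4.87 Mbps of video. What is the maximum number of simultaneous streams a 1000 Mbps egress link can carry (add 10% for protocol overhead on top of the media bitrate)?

On the wire with 10% overhead: 5.357 Mbps.
1000 Mbps = 1,000 Mbps; 1,000 / 5.357 = 186.67 → 186 viewers.

186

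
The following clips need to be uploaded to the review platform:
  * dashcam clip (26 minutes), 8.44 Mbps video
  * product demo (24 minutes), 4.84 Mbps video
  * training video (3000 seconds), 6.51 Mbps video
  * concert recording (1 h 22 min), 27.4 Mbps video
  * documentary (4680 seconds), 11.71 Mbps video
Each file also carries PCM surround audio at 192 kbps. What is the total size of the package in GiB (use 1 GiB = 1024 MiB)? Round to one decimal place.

Audio: 192 kbps = 0.192 Mbps.
dashcam clip: 8.632 Mbps × 1560 s = 13465.9 Mb
product demo: 5.032 Mbps × 1440 s = 7246.1 Mb
training video: 6.702 Mbps × 3000 s = 20106.0 Mb
concert recording: 27.592 Mbps × 4920 s = 135752.6 Mb
documentary: 11.902 Mbps × 4680 s = 55701.4 Mb
Total: 232272.0 Mb = 29034.0 MB.
= 27.04 GiB.

27.0 GiB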